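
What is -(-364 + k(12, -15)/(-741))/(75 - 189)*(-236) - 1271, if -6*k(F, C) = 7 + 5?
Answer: -21856031/42237 ≈ -517.46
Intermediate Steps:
k(F, C) = -2 (k(F, C) = -(7 + 5)/6 = -1/6*12 = -2)
-(-364 + k(12, -15)/(-741))/(75 - 189)*(-236) - 1271 = -(-364 - 2/(-741))/(75 - 189)*(-236) - 1271 = -(-364 - 2*(-1/741))/(-114)*(-236) - 1271 = -(-364 + 2/741)*(-1)/114*(-236) - 1271 = -(-269722)*(-1)/(741*114)*(-236) - 1271 = -1*134861/42237*(-236) - 1271 = -134861/42237*(-236) - 1271 = 31827196/42237 - 1271 = -21856031/42237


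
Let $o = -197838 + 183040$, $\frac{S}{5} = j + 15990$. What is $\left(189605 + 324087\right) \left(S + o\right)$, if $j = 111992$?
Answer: $321115033504$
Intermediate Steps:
$S = 639910$ ($S = 5 \left(111992 + 15990\right) = 5 \cdot 127982 = 639910$)
$o = -14798$
$\left(189605 + 324087\right) \left(S + o\right) = \left(189605 + 324087\right) \left(639910 - 14798\right) = 513692 \cdot 625112 = 321115033504$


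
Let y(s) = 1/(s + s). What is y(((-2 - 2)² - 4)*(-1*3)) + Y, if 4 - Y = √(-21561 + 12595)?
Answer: 287/72 - I*√8966 ≈ 3.9861 - 94.689*I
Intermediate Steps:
Y = 4 - I*√8966 (Y = 4 - √(-21561 + 12595) = 4 - √(-8966) = 4 - I*√8966 ≈ 4.0 - 94.689*I)
y(s) = 1/(2*s)
y(((-2 - 2)² - 4)*(-1*3)) + Y = 1/(2*((((-2 - 2)² - 4)*(-1*3)))) + (4 - I*√8966) = 1/(2*((((-4)² - 4)*(-3)))) + (4 - I*√8966) = 1/(2*(((16 - 4)*(-3)))) + (4 - I*√8966) = 1/(2*((12*(-3)))) + (4 - I*√8966) = (½)/(-36) + (4 - I*√8966) = (½)*(-1/36) + (4 - I*√8966) = -1/72 + (4 - I*√8966) = 287/72 - I*√8966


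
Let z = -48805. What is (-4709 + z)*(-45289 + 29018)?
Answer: 870726294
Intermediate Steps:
(-4709 + z)*(-45289 + 29018) = (-4709 - 48805)*(-45289 + 29018) = -53514*(-16271) = 870726294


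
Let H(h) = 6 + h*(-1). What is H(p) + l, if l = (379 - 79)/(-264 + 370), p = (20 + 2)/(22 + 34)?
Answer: 12521/1484 ≈ 8.4373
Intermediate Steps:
p = 11/28 (p = 22/56 = 22*(1/56) = 11/28 ≈ 0.39286)
H(h) = 6 - h
l = 150/53 (l = 300/106 = 300*(1/106) = 150/53 ≈ 2.8302)
H(p) + l = (6 - 1*11/28) + 150/53 = (6 - 11/28) + 150/53 = 157/28 + 150/53 = 12521/1484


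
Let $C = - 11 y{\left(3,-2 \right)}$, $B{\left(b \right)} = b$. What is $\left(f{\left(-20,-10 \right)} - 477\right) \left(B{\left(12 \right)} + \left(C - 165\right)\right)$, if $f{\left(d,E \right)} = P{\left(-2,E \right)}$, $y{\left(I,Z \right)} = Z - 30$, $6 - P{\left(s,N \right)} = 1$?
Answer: $-93928$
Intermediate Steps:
$P{\left(s,N \right)} = 5$ ($P{\left(s,N \right)} = 6 - 1 = 5$)
$y{\left(I,Z \right)} = -30 + Z$ ($y{\left(I,Z \right)} = Z - 30 = -30 + Z$)
$f{\left(d,E \right)} = 5$
$C = 352$ ($C = - 11 \left(-30 - 2\right) = \left(-11\right) \left(-32\right) = 352$)
$\left(f{\left(-20,-10 \right)} - 477\right) \left(B{\left(12 \right)} + \left(C - 165\right)\right) = \left(5 - 477\right) \left(12 + \left(352 - 165\right)\right) = - 472 \left(12 + \left(352 - 165\right)\right) = - 472 \left(12 + 187\right) = \left(-472\right) 199 = -93928$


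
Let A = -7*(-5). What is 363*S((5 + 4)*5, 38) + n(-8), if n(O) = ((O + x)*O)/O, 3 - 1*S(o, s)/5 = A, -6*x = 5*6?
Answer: -58093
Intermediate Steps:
x = -5 (x = -5*6/6 = -⅙*30 = -5)
A = 35
S(o, s) = -160 (S(o, s) = 15 - 5*35 = 15 - 175 = -160)
n(O) = -5 + O (n(O) = ((O - 5)*O)/O = ((-5 + O)*O)/O = (O*(-5 + O))/O = -5 + O)
363*S((5 + 4)*5, 38) + n(-8) = 363*(-160) + (-5 - 8) = -58080 - 13 = -58093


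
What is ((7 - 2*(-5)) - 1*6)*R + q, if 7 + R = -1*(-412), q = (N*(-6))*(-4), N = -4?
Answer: 4359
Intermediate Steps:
q = -96 (q = -4*(-6)*(-4) = 24*(-4) = -96)
R = 405 (R = -7 - 1*(-412) = -7 + 412 = 405)
((7 - 2*(-5)) - 1*6)*R + q = ((7 - 2*(-5)) - 1*6)*405 - 96 = ((7 + 10) - 6)*405 - 96 = (17 - 6)*405 - 96 = 11*405 - 96 = 4455 - 96 = 4359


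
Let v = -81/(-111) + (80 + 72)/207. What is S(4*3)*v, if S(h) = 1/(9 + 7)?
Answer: 11213/122544 ≈ 0.091502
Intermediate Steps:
v = 11213/7659 (v = -81*(-1/111) + 152*(1/207) = 27/37 + 152/207 = 11213/7659 ≈ 1.4640)
S(h) = 1/16
S(4*3)*v = (1/16)*(11213/7659) = 11213/122544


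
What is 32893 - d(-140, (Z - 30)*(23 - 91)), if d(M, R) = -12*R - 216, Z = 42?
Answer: 23317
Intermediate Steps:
d(M, R) = -216 - 12*R
32893 - d(-140, (Z - 30)*(23 - 91)) = 32893 - (-216 - 12*(42 - 30)*(23 - 91)) = 32893 - (-216 - 144*(-68)) = 32893 - (-216 - 12*(-816)) = 32893 - (-216 + 9792) = 32893 - 1*9576 = 32893 - 9576 = 23317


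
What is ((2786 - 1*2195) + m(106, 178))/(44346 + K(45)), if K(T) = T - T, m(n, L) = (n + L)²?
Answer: 81247/44346 ≈ 1.8321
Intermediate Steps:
m(n, L) = (L + n)²
K(T) = 0
((2786 - 1*2195) + m(106, 178))/(44346 + K(45)) = ((2786 - 1*2195) + (178 + 106)²)/(44346 + 0) = ((2786 - 2195) + 284²)/44346 = (591 + 80656)*(1/44346) = 81247*(1/44346) = 81247/44346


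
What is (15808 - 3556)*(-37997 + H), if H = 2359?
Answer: -436636776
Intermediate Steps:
(15808 - 3556)*(-37997 + H) = (15808 - 3556)*(-37997 + 2359) = 12252*(-35638) = -436636776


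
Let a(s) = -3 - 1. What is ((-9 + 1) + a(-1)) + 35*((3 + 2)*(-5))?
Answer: -887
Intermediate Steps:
a(s) = -4
((-9 + 1) + a(-1)) + 35*((3 + 2)*(-5)) = ((-9 + 1) - 4) + 35*((3 + 2)*(-5)) = (-8 - 4) + 35*(5*(-5)) = -12 + 35*(-25) = -12 - 875 = -887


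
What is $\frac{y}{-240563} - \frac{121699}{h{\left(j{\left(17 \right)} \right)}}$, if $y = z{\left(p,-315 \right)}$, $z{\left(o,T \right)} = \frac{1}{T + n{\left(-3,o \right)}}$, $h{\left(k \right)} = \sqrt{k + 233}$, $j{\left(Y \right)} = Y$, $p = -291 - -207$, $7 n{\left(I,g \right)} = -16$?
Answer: $\frac{7}{534290423} - \frac{121699 \sqrt{10}}{50} \approx -7696.9$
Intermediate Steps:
$n{\left(I,g \right)} = - \frac{16}{7}$ ($n{\left(I,g \right)} = \frac{1}{7} \left(-16\right) = - \frac{16}{7}$)
$p = -84$ ($p = -291 + 207 = -84$)
$h{\left(k \right)} = \sqrt{233 + k}$
$z{\left(o,T \right)} = \frac{1}{- \frac{16}{7} + T}$ ($z{\left(o,T \right)} = \frac{1}{T - \frac{16}{7}} = \frac{1}{- \frac{16}{7} + T}$)
$y = - \frac{7}{2221}$ ($y = \frac{7}{-16 + 7 \left(-315\right)} = \frac{7}{-16 - 2205} = \frac{7}{-2221} = 7 \left(- \frac{1}{2221}\right) = - \frac{7}{2221} \approx -0.0031517$)
$\frac{y}{-240563} - \frac{121699}{h{\left(j{\left(17 \right)} \right)}} = - \frac{7}{2221 \left(-240563\right)} - \frac{121699}{\sqrt{233 + 17}} = \left(- \frac{7}{2221}\right) \left(- \frac{1}{240563}\right) - \frac{121699}{\sqrt{250}} = \frac{7}{534290423} - \frac{121699}{5 \sqrt{10}} = \frac{7}{534290423} - 121699 \frac{\sqrt{10}}{50} = \frac{7}{534290423} - \frac{121699 \sqrt{10}}{50}$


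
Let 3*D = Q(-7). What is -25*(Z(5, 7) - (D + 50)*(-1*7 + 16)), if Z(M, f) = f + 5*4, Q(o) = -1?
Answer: 10500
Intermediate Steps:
D = -1/3 (D = (1/3)*(-1) = -1/3 ≈ -0.33333)
Z(M, f) = 20 + f (Z(M, f) = f + 20 = 20 + f)
-25*(Z(5, 7) - (D + 50)*(-1*7 + 16)) = -25*((20 + 7) - (-1/3 + 50)*(-1*7 + 16)) = -25*(27 - 149*(-7 + 16)/3) = -25*(27 - 149*9/3) = -25*(27 - 1*447) = -25*(27 - 447) = -25*(-420) = 10500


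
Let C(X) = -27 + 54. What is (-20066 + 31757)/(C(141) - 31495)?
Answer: -11691/31468 ≈ -0.37152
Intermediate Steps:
C(X) = 27
(-20066 + 31757)/(C(141) - 31495) = (-20066 + 31757)/(27 - 31495) = 11691/(-31468) = 11691*(-1/31468) = -11691/31468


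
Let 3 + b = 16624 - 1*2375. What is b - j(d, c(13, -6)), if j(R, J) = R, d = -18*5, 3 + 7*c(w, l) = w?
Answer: 14336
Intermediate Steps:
c(w, l) = -3/7 + w/7
d = -90
b = 14246 (b = -3 + (16624 - 1*2375) = -3 + (16624 - 2375) = -3 + 14249 = 14246)
b - j(d, c(13, -6)) = 14246 - 1*(-90) = 14246 + 90 = 14336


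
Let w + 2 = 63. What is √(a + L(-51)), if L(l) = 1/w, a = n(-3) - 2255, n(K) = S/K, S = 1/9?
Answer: I*√679665477/549 ≈ 47.487*I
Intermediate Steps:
w = 61 (w = -2 + 63 = 61)
S = ⅑ ≈ 0.11111
n(K) = 1/(9*K)
a = -60886/27 (a = (⅑)/(-3) - 2255 = (⅑)*(-⅓) - 2255 = -1/27 - 2255 = -60886/27 ≈ -2255.0)
L(l) = 1/61
√(a + L(-51)) = √(-60886/27 + 1/61) = √(-3714019/1647) = I*√679665477/549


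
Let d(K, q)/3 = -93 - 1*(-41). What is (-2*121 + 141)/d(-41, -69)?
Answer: 101/156 ≈ 0.64744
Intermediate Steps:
d(K, q) = -156 (d(K, q) = 3*(-93 - 1*(-41)) = 3*(-93 + 41) = 3*(-52) = -156)
(-2*121 + 141)/d(-41, -69) = (-2*121 + 141)/(-156) = (-242 + 141)*(-1/156) = -101*(-1/156) = 101/156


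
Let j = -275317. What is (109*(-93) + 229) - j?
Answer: 265409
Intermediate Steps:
(109*(-93) + 229) - j = (109*(-93) + 229) - 1*(-275317) = (-10137 + 229) + 275317 = -9908 + 275317 = 265409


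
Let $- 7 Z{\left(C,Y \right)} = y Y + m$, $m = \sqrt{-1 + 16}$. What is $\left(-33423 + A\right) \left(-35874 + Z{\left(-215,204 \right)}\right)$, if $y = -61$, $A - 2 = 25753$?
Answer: $\frac{1830152232}{7} + \frac{7668 \sqrt{15}}{7} \approx 2.6145 \cdot 10^{8}$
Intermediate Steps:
$A = 25755$ ($A = 2 + 25753 = 25755$)
$m = \sqrt{15} \approx 3.873$
$Z{\left(C,Y \right)} = - \frac{\sqrt{15}}{7} + \frac{61 Y}{7}$ ($Z{\left(C,Y \right)} = - \frac{- 61 Y + \sqrt{15}}{7} = - \frac{\sqrt{15} - 61 Y}{7} = - \frac{\sqrt{15}}{7} + \frac{61 Y}{7}$)
$\left(-33423 + A\right) \left(-35874 + Z{\left(-215,204 \right)}\right) = \left(-33423 + 25755\right) \left(-35874 + \left(- \frac{\sqrt{15}}{7} + \frac{61}{7} \cdot 204\right)\right) = - 7668 \left(-35874 + \left(- \frac{\sqrt{15}}{7} + \frac{12444}{7}\right)\right) = - 7668 \left(-35874 + \left(\frac{12444}{7} - \frac{\sqrt{15}}{7}\right)\right) = - 7668 \left(- \frac{238674}{7} - \frac{\sqrt{15}}{7}\right) = \frac{1830152232}{7} + \frac{7668 \sqrt{15}}{7}$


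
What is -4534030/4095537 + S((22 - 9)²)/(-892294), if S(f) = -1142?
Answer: -2020505330783/1827211545939 ≈ -1.1058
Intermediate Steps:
-4534030/4095537 + S((22 - 9)²)/(-892294) = -4534030/4095537 - 1142/(-892294) = -4534030*1/4095537 - 1142*(-1/892294) = -4534030/4095537 + 571/446147 = -2020505330783/1827211545939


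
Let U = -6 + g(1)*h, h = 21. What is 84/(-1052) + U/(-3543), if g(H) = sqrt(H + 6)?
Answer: -24275/310603 - 7*sqrt(7)/1181 ≈ -0.093836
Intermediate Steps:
g(H) = sqrt(6 + H)
U = -6 + 21*sqrt(7) (U = -6 + sqrt(6 + 1)*21 = -6 + sqrt(7)*21 = -6 + 21*sqrt(7) ≈ 49.561)
84/(-1052) + U/(-3543) = 84/(-1052) + (-6 + 21*sqrt(7))/(-3543) = 84*(-1/1052) + (-6 + 21*sqrt(7))*(-1/3543) = -21/263 + (2/1181 - 7*sqrt(7)/1181) = -24275/310603 - 7*sqrt(7)/1181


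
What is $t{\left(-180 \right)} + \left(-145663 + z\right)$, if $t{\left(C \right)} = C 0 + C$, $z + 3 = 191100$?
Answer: $45254$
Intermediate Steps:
$z = 191097$ ($z = -3 + 191100 = 191097$)
$t{\left(C \right)} = C$ ($t{\left(C \right)} = 0 + C = C$)
$t{\left(-180 \right)} + \left(-145663 + z\right) = -180 + \left(-145663 + 191097\right) = -180 + 45434 = 45254$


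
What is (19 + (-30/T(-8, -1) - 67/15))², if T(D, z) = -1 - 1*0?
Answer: 446224/225 ≈ 1983.2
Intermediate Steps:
T(D, z) = -1 (T(D, z) = -1 + 0 = -1)
(19 + (-30/T(-8, -1) - 67/15))² = (19 + (-30/(-1) - 67/15))² = (19 + (-30*(-1) - 67*1/15))² = (19 + (30 - 67/15))² = (19 + 383/15)² = (668/15)² = 446224/225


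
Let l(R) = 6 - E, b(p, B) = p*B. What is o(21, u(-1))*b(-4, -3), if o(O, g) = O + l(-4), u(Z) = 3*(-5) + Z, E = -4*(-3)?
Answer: 180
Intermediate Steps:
E = 12
b(p, B) = B*p
u(Z) = -15 + Z
l(R) = -6 (l(R) = 6 - 1*12 = 6 - 12 = -6)
o(O, g) = -6 + O (o(O, g) = O - 6 = -6 + O)
o(21, u(-1))*b(-4, -3) = (-6 + 21)*(-3*(-4)) = 15*12 = 180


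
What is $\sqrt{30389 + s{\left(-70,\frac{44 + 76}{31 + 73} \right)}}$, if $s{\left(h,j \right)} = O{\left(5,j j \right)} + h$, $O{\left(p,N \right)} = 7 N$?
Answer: $\frac{\sqrt{5125486}}{13} \approx 174.15$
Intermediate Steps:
$s{\left(h,j \right)} = h + 7 j^{2}$ ($s{\left(h,j \right)} = 7 j j + h = 7 j^{2} + h = h + 7 j^{2}$)
$\sqrt{30389 + s{\left(-70,\frac{44 + 76}{31 + 73} \right)}} = \sqrt{30389 - \left(70 - 7 \left(\frac{44 + 76}{31 + 73}\right)^{2}\right)} = \sqrt{30389 - \left(70 - 7 \left(\frac{120}{104}\right)^{2}\right)} = \sqrt{30389 - \left(70 - 7 \left(120 \cdot \frac{1}{104}\right)^{2}\right)} = \sqrt{30389 - \left(70 - 7 \left(\frac{15}{13}\right)^{2}\right)} = \sqrt{30389 + \left(-70 + 7 \cdot \frac{225}{169}\right)} = \sqrt{30389 + \left(-70 + \frac{1575}{169}\right)} = \sqrt{30389 - \frac{10255}{169}} = \sqrt{\frac{5125486}{169}} = \frac{\sqrt{5125486}}{13}$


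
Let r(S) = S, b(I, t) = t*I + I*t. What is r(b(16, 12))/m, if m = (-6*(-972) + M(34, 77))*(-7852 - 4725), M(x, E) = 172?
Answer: -96/18878077 ≈ -5.0853e-6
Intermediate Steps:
b(I, t) = 2*I*t (b(I, t) = I*t + I*t = 2*I*t)
m = -75512308 (m = (-6*(-972) + 172)*(-7852 - 4725) = (5832 + 172)*(-12577) = 6004*(-12577) = -75512308)
r(b(16, 12))/m = (2*16*12)/(-75512308) = 384*(-1/75512308) = -96/18878077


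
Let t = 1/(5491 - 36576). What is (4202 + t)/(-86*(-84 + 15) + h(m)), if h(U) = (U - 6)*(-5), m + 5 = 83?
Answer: 43539723/57755930 ≈ 0.75386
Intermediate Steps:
m = 78 (m = -5 + 83 = 78)
h(U) = 30 - 5*U (h(U) = (-6 + U)*(-5) = 30 - 5*U)
t = -1/31085 (t = 1/(-31085) = -1/31085 ≈ -3.2170e-5)
(4202 + t)/(-86*(-84 + 15) + h(m)) = (4202 - 1/31085)/(-86*(-84 + 15) + (30 - 5*78)) = 130619169/(31085*(-86*(-69) + (30 - 390))) = 130619169/(31085*(5934 - 360)) = (130619169/31085)/5574 = (130619169/31085)*(1/5574) = 43539723/57755930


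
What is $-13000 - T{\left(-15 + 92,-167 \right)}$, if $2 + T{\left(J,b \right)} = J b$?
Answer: $-139$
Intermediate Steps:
$T{\left(J,b \right)} = -2 + J b$
$-13000 - T{\left(-15 + 92,-167 \right)} = -13000 - \left(-2 + \left(-15 + 92\right) \left(-167\right)\right) = -13000 - \left(-2 + 77 \left(-167\right)\right) = -13000 - \left(-2 - 12859\right) = -13000 - -12861 = -13000 + 12861 = -139$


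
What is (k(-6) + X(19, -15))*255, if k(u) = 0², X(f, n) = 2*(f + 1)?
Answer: 10200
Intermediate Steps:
X(f, n) = 2 + 2*f (X(f, n) = 2*(1 + f) = 2 + 2*f)
k(u) = 0
(k(-6) + X(19, -15))*255 = (0 + (2 + 2*19))*255 = (0 + (2 + 38))*255 = (0 + 40)*255 = 40*255 = 10200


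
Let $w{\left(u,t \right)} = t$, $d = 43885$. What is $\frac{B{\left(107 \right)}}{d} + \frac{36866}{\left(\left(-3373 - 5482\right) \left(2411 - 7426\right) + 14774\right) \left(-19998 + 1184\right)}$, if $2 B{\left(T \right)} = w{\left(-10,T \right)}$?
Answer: $\frac{44711904736441}{36677625034361610} \approx 0.0012191$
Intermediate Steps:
$B{\left(T \right)} = \frac{T}{2}$
$\frac{B{\left(107 \right)}}{d} + \frac{36866}{\left(\left(-3373 - 5482\right) \left(2411 - 7426\right) + 14774\right) \left(-19998 + 1184\right)} = \frac{\frac{1}{2} \cdot 107}{43885} + \frac{36866}{\left(\left(-3373 - 5482\right) \left(2411 - 7426\right) + 14774\right) \left(-19998 + 1184\right)} = \frac{107}{2} \cdot \frac{1}{43885} + \frac{36866}{\left(\left(-8855\right) \left(-5015\right) + 14774\right) \left(-18814\right)} = \frac{107}{87770} + \frac{36866}{\left(44407825 + 14774\right) \left(-18814\right)} = \frac{107}{87770} + \frac{36866}{44422599 \left(-18814\right)} = \frac{107}{87770} + \frac{36866}{-835766777586} = \frac{107}{87770} + 36866 \left(- \frac{1}{835766777586}\right) = \frac{107}{87770} - \frac{18433}{417883388793} = \frac{44711904736441}{36677625034361610}$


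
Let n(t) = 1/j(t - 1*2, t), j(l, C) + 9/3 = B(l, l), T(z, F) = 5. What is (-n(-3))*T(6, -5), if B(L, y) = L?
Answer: 5/8 ≈ 0.62500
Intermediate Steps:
j(l, C) = -3 + l
n(t) = 1/(-5 + t) (n(t) = 1/(-3 + (t - 1*2)) = 1/(-3 + (t - 2)) = 1/(-3 + (-2 + t)) = 1/(-5 + t))
(-n(-3))*T(6, -5) = -1/(-5 - 3)*5 = -1/(-8)*5 = -1*(-1/8)*5 = (1/8)*5 = 5/8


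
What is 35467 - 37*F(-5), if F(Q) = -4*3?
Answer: 35911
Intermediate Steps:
F(Q) = -12
35467 - 37*F(-5) = 35467 - 37*(-12) = 35467 - 1*(-444) = 35467 + 444 = 35911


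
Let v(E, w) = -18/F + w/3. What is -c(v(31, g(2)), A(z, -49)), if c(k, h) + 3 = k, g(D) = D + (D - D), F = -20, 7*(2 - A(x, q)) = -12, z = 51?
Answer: 43/30 ≈ 1.4333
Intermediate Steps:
A(x, q) = 26/7 (A(x, q) = 2 - 1/7*(-12) = 2 + 12/7 = 26/7)
g(D) = D (g(D) = D + 0 = D)
v(E, w) = 9/10 + w/3 (v(E, w) = -18/(-20) + w/3 = -18*(-1/20) + w*(1/3) = 9/10 + w/3)
c(k, h) = -3 + k
-c(v(31, g(2)), A(z, -49)) = -(-3 + (9/10 + (1/3)*2)) = -(-3 + (9/10 + 2/3)) = -(-3 + 47/30) = -1*(-43/30) = 43/30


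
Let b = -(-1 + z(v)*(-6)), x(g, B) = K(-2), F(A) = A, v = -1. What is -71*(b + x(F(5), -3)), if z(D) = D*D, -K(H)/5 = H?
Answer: -1207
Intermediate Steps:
K(H) = -5*H
z(D) = D**2
x(g, B) = 10 (x(g, B) = -5*(-2) = 10)
b = 7 (b = -(-1 + (-1)**2*(-6)) = -(-1 + 1*(-6)) = -(-1 - 6) = -1*(-7) = 7)
-71*(b + x(F(5), -3)) = -71*(7 + 10) = -71*17 = -1207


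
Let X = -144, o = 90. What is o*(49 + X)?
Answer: -8550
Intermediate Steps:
o*(49 + X) = 90*(49 - 144) = 90*(-95) = -8550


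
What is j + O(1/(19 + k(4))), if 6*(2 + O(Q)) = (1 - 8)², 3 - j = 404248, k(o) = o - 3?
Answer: -2425433/6 ≈ -4.0424e+5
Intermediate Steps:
k(o) = -3 + o
j = -404245 (j = 3 - 1*404248 = 3 - 404248 = -404245)
O(Q) = 37/6 (O(Q) = -2 + (1 - 8)²/6 = -2 + (⅙)*(-7)² = -2 + (⅙)*49 = -2 + 49/6 = 37/6)
j + O(1/(19 + k(4))) = -404245 + 37/6 = -2425433/6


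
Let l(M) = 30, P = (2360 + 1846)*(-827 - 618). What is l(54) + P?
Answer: -6077640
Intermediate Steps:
P = -6077670 (P = 4206*(-1445) = -6077670)
l(54) + P = 30 - 6077670 = -6077640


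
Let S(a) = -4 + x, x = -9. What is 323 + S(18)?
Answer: 310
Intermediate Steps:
S(a) = -13 (S(a) = -4 - 9 = -13)
323 + S(18) = 323 - 13 = 310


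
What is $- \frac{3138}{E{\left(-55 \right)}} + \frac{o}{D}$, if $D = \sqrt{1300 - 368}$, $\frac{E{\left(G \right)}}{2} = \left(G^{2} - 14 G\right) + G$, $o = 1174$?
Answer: $- \frac{1569}{3740} + \frac{587 \sqrt{233}}{233} \approx 38.036$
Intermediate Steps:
$E{\left(G \right)} = - 26 G + 2 G^{2}$ ($E{\left(G \right)} = 2 \left(\left(G^{2} - 14 G\right) + G\right) = 2 \left(G^{2} - 13 G\right) = - 26 G + 2 G^{2}$)
$D = 2 \sqrt{233}$ ($D = \sqrt{932} = 2 \sqrt{233} \approx 30.529$)
$- \frac{3138}{E{\left(-55 \right)}} + \frac{o}{D} = - \frac{3138}{2 \left(-55\right) \left(-13 - 55\right)} + \frac{1174}{2 \sqrt{233}} = - \frac{3138}{2 \left(-55\right) \left(-68\right)} + 1174 \frac{\sqrt{233}}{466} = - \frac{3138}{7480} + \frac{587 \sqrt{233}}{233} = \left(-3138\right) \frac{1}{7480} + \frac{587 \sqrt{233}}{233} = - \frac{1569}{3740} + \frac{587 \sqrt{233}}{233}$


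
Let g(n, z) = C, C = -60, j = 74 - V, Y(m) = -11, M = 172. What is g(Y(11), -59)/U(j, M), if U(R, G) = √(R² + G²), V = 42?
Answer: -15*√1913/1913 ≈ -0.34295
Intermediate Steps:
j = 32 (j = 74 - 1*42 = 74 - 42 = 32)
U(R, G) = √(G² + R²)
g(n, z) = -60
g(Y(11), -59)/U(j, M) = -60/√(172² + 32²) = -60/√(29584 + 1024) = -60*√1913/7652 = -15*√1913/1913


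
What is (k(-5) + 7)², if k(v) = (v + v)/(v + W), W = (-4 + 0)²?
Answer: 4489/121 ≈ 37.099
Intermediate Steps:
W = 16 (W = (-4)² = 16)
k(v) = 2*v/(16 + v) (k(v) = (v + v)/(v + 16) = (2*v)/(16 + v) = 2*v/(16 + v))
(k(-5) + 7)² = (2*(-5)/(16 - 5) + 7)² = (2*(-5)/11 + 7)² = (2*(-5)*(1/11) + 7)² = (-10/11 + 7)² = (67/11)² = 4489/121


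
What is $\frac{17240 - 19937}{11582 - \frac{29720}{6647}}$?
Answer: $- \frac{17926959}{76955834} \approx -0.23295$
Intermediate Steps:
$\frac{17240 - 19937}{11582 - \frac{29720}{6647}} = - \frac{2697}{11582 - \frac{29720}{6647}} = - \frac{2697}{\frac{76955834}{6647}} = \left(-2697\right) \frac{6647}{76955834} = - \frac{17926959}{76955834}$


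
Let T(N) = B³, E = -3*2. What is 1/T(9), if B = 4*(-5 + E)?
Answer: -1/85184 ≈ -1.1739e-5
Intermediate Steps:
E = -6
B = -44 (B = 4*(-5 - 6) = 4*(-11) = -44)
T(N) = -85184 (T(N) = (-44)³ = -85184)
1/T(9) = 1/(-85184) = -1/85184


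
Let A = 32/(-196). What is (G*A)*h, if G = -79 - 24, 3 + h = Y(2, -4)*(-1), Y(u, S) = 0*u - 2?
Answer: -824/49 ≈ -16.816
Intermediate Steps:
Y(u, S) = -2 (Y(u, S) = 0 - 2 = -2)
h = -1 (h = -3 - 2*(-1) = -3 + 2 = -1)
A = -8/49 (A = 32*(-1/196) = -8/49 ≈ -0.16327)
G = -103
(G*A)*h = -103*(-8/49)*(-1) = (824/49)*(-1) = -824/49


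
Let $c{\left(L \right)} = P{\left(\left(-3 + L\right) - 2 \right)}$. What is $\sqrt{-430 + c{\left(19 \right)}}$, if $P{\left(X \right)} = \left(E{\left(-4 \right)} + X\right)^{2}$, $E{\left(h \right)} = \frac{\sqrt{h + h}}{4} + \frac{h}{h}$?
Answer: $\frac{\sqrt{-822 + 60 i \sqrt{2}}}{2} \approx 0.73891 + 14.354 i$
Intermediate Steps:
$E{\left(h \right)} = 1 + \frac{\sqrt{2} \sqrt{h}}{4}$ ($E{\left(h \right)} = \sqrt{2 h} \frac{1}{4} + 1 = \sqrt{2} \sqrt{h} \frac{1}{4} + 1 = \frac{\sqrt{2} \sqrt{h}}{4} + 1 = 1 + \frac{\sqrt{2} \sqrt{h}}{4}$)
$P{\left(X \right)} = \left(1 + X + \frac{i \sqrt{2}}{2}\right)^{2}$ ($P{\left(X \right)} = \left(\left(1 + \frac{\sqrt{2} \sqrt{-4}}{4}\right) + X\right)^{2} = \left(\left(1 + \frac{\sqrt{2} \cdot 2 i}{4}\right) + X\right)^{2} = \left(\left(1 + \frac{i \sqrt{2}}{2}\right) + X\right)^{2} = \left(1 + X + \frac{i \sqrt{2}}{2}\right)^{2}$)
$c{\left(L \right)} = \frac{\left(-8 + 2 L + i \sqrt{2}\right)^{2}}{4}$ ($c{\left(L \right)} = \frac{\left(2 + 2 \left(\left(-3 + L\right) - 2\right) + i \sqrt{2}\right)^{2}}{4} = \frac{\left(2 + 2 \left(-5 + L\right) + i \sqrt{2}\right)^{2}}{4} = \frac{\left(2 + \left(-10 + 2 L\right) + i \sqrt{2}\right)^{2}}{4} = \frac{\left(-8 + 2 L + i \sqrt{2}\right)^{2}}{4}$)
$\sqrt{-430 + c{\left(19 \right)}} = \sqrt{-430 + \frac{\left(-8 + 2 \cdot 19 + i \sqrt{2}\right)^{2}}{4}} = \sqrt{-430 + \frac{\left(-8 + 38 + i \sqrt{2}\right)^{2}}{4}} = \sqrt{-430 + \frac{\left(30 + i \sqrt{2}\right)^{2}}{4}}$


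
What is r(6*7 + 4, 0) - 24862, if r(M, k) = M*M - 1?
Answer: -22747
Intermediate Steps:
r(M, k) = -1 + M² (r(M, k) = M² - 1 = -1 + M²)
r(6*7 + 4, 0) - 24862 = (-1 + (6*7 + 4)²) - 24862 = (-1 + (42 + 4)²) - 24862 = (-1 + 46²) - 24862 = (-1 + 2116) - 24862 = 2115 - 24862 = -22747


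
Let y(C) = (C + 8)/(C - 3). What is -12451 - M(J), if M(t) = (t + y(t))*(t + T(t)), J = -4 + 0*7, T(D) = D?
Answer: -87413/7 ≈ -12488.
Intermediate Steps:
y(C) = (8 + C)/(-3 + C)
J = -4 (J = -4 + 0 = -4)
M(t) = 2*t*(t + (8 + t)/(-3 + t)) (M(t) = (t + (8 + t)/(-3 + t))*(t + t) = (t + (8 + t)/(-3 + t))*(2*t) = 2*t*(t + (8 + t)/(-3 + t)))
-12451 - M(J) = -12451 - 2*(-4)*(8 - 4 - 4*(-3 - 4))/(-3 - 4) = -12451 - 2*(-4)*(8 - 4 - 4*(-7))/(-7) = -12451 - 2*(-4)*(-1)*(8 - 4 + 28)/7 = -12451 - 2*(-4)*(-1)*32/7 = -12451 - 1*256/7 = -12451 - 256/7 = -87413/7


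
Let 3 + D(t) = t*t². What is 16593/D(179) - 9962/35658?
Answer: -28271872019/102255305544 ≈ -0.27648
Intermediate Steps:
D(t) = -3 + t³ (D(t) = -3 + t*t² = -3 + t³)
16593/D(179) - 9962/35658 = 16593/(-3 + 179³) - 9962/35658 = 16593/(-3 + 5735339) - 9962*1/35658 = 16593/5735336 - 4981/17829 = -28271872019/102255305544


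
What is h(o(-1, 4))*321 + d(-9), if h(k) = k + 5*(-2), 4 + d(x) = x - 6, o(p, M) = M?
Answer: -1945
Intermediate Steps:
d(x) = -10 + x (d(x) = -4 + (x - 6) = -4 + (-6 + x) = -10 + x)
h(k) = -10 + k (h(k) = k - 10 = -10 + k)
h(o(-1, 4))*321 + d(-9) = (-10 + 4)*321 + (-10 - 9) = -6*321 - 19 = -1926 - 19 = -1945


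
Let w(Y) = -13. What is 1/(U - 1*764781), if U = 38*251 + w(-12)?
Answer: -1/755256 ≈ -1.3241e-6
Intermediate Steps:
U = 9525 (U = 38*251 - 13 = 9538 - 13 = 9525)
1/(U - 1*764781) = 1/(9525 - 1*764781) = 1/(9525 - 764781) = 1/(-755256) = -1/755256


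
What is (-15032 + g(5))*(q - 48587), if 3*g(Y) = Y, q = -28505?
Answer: 3476155372/3 ≈ 1.1587e+9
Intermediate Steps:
g(Y) = Y/3
(-15032 + g(5))*(q - 48587) = (-15032 + (⅓)*5)*(-28505 - 48587) = (-15032 + 5/3)*(-77092) = -45091/3*(-77092) = 3476155372/3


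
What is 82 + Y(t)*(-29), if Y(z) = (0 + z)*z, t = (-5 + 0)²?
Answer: -18043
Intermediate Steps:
t = 25 (t = (-5)² = 25)
Y(z) = z² (Y(z) = z*z = z²)
82 + Y(t)*(-29) = 82 + 25²*(-29) = 82 + 625*(-29) = 82 - 18125 = -18043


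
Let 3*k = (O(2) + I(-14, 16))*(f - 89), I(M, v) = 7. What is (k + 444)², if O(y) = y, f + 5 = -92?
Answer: 12996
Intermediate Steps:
f = -97 (f = -5 - 92 = -97)
k = -558 (k = ((2 + 7)*(-97 - 89))/3 = (9*(-186))/3 = (⅓)*(-1674) = -558)
(k + 444)² = (-558 + 444)² = (-114)² = 12996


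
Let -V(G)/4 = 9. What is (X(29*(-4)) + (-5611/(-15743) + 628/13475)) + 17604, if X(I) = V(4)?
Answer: 532415284747/30305275 ≈ 17568.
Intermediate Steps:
V(G) = -36 (V(G) = -4*9 = -36)
X(I) = -36
(X(29*(-4)) + (-5611/(-15743) + 628/13475)) + 17604 = (-36 + (-5611/(-15743) + 628/13475)) + 17604 = (-36 + (-5611*(-1/15743) + 628*(1/13475))) + 17604 = (-36 + (5611/15743 + 628/13475)) + 17604 = (-36 + 12213547/30305275) + 17604 = -1078776353/30305275 + 17604 = 532415284747/30305275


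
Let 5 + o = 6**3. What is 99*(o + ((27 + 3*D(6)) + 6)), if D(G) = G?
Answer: 25938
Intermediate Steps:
o = 211 (o = -5 + 6**3 = -5 + 216 = 211)
99*(o + ((27 + 3*D(6)) + 6)) = 99*(211 + ((27 + 3*6) + 6)) = 99*(211 + ((27 + 18) + 6)) = 99*(211 + (45 + 6)) = 99*(211 + 51) = 99*262 = 25938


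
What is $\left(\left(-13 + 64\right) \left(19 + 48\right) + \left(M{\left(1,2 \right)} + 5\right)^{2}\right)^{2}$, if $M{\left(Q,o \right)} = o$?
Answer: $12013156$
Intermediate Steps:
$\left(\left(-13 + 64\right) \left(19 + 48\right) + \left(M{\left(1,2 \right)} + 5\right)^{2}\right)^{2} = \left(\left(-13 + 64\right) \left(19 + 48\right) + \left(2 + 5\right)^{2}\right)^{2} = \left(51 \cdot 67 + 7^{2}\right)^{2} = \left(3417 + 49\right)^{2} = 3466^{2} = 12013156$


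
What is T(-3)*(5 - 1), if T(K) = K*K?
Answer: 36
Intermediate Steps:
T(K) = K²
T(-3)*(5 - 1) = (-3)²*(5 - 1) = 9*4 = 36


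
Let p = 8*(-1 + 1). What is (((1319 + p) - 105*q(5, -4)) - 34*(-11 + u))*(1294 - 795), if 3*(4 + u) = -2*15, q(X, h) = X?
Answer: 820356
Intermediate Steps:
u = -14 (u = -4 + (-2*15)/3 = -4 + (⅓)*(-30) = -4 - 10 = -14)
p = 0 (p = 8*0 = 0)
(((1319 + p) - 105*q(5, -4)) - 34*(-11 + u))*(1294 - 795) = (((1319 + 0) - 105*5) - 34*(-11 - 14))*(1294 - 795) = ((1319 - 525) - 34*(-25))*499 = (794 + 850)*499 = 1644*499 = 820356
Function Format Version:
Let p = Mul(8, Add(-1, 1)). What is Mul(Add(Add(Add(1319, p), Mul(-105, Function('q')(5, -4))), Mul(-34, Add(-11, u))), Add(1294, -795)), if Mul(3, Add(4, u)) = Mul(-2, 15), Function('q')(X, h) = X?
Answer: 820356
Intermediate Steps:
u = -14 (u = Add(-4, Mul(Rational(1, 3), Mul(-2, 15))) = Add(-4, Mul(Rational(1, 3), -30)) = Add(-4, -10) = -14)
p = 0 (p = Mul(8, 0) = 0)
Mul(Add(Add(Add(1319, p), Mul(-105, Function('q')(5, -4))), Mul(-34, Add(-11, u))), Add(1294, -795)) = Mul(Add(Add(Add(1319, 0), Mul(-105, 5)), Mul(-34, Add(-11, -14))), Add(1294, -795)) = Mul(Add(Add(1319, -525), Mul(-34, -25)), 499) = Mul(Add(794, 850), 499) = Mul(1644, 499) = 820356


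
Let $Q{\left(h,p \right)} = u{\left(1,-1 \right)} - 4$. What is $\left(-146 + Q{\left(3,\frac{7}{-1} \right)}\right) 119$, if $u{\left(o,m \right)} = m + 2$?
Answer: $-17731$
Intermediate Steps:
$u{\left(o,m \right)} = 2 + m$
$Q{\left(h,p \right)} = -3$ ($Q{\left(h,p \right)} = \left(2 - 1\right) - 4 = 1 - 4 = -3$)
$\left(-146 + Q{\left(3,\frac{7}{-1} \right)}\right) 119 = \left(-146 - 3\right) 119 = \left(-149\right) 119 = -17731$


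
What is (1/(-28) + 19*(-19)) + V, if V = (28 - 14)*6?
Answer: -7757/28 ≈ -277.04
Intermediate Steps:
V = 84 (V = 14*6 = 84)
(1/(-28) + 19*(-19)) + V = (1/(-28) + 19*(-19)) + 84 = (-1/28 - 361) + 84 = -10109/28 + 84 = -7757/28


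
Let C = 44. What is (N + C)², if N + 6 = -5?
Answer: 1089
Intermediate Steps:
N = -11 (N = -6 - 5 = -11)
(N + C)² = (-11 + 44)² = 33² = 1089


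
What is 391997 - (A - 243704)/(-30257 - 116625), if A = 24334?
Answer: 28788541992/73441 ≈ 3.9200e+5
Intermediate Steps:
391997 - (A - 243704)/(-30257 - 116625) = 391997 - (24334 - 243704)/(-30257 - 116625) = 391997 - (-219370)/(-146882) = 391997 - (-219370)*(-1)/146882 = 391997 - 1*109685/73441 = 391997 - 109685/73441 = 28788541992/73441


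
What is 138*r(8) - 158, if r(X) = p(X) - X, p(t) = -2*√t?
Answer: -1262 - 552*√2 ≈ -2042.6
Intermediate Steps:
r(X) = -X - 2*√X (r(X) = -2*√X - X = -X - 2*√X)
138*r(8) - 158 = 138*(-1*8 - 4*√2) - 158 = 138*(-8 - 4*√2) - 158 = (-1104 - 552*√2) - 158 = -1262 - 552*√2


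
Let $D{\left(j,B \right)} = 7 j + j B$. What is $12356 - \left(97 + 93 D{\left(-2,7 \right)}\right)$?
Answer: $14863$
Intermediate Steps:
$D{\left(j,B \right)} = 7 j + B j$
$12356 - \left(97 + 93 D{\left(-2,7 \right)}\right) = 12356 - \left(97 + 93 \left(- 2 \left(7 + 7\right)\right)\right) = 12356 - \left(97 + 93 \left(\left(-2\right) 14\right)\right) = 12356 - \left(97 + 93 \left(-28\right)\right) = 12356 - \left(97 - 2604\right) = 12356 - -2507 = 12356 + 2507 = 14863$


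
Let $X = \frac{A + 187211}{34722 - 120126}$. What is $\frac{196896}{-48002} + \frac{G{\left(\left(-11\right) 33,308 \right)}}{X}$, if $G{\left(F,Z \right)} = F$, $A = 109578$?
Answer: $\frac{714852366180}{7123232789} \approx 100.35$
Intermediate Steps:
$X = - \frac{296789}{85404}$ ($X = \frac{109578 + 187211}{34722 - 120126} = \frac{296789}{34722 - 120126} = \frac{296789}{-85404} = 296789 \left(- \frac{1}{85404}\right) = - \frac{296789}{85404} \approx -3.4751$)
$\frac{196896}{-48002} + \frac{G{\left(\left(-11\right) 33,308 \right)}}{X} = \frac{196896}{-48002} + \frac{\left(-11\right) 33}{- \frac{296789}{85404}} = 196896 \left(- \frac{1}{48002}\right) - - \frac{31001652}{296789} = - \frac{98448}{24001} + \frac{31001652}{296789} = \frac{714852366180}{7123232789}$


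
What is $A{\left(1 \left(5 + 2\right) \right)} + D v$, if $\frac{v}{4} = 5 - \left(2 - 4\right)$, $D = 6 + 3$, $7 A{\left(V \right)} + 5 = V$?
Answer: $\frac{1766}{7} \approx 252.29$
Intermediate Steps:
$A{\left(V \right)} = - \frac{5}{7} + \frac{V}{7}$
$D = 9$
$v = 28$ ($v = 4 \left(5 - \left(2 - 4\right)\right) = 4 \left(5 - -2\right) = 4 \left(5 + 2\right) = 4 \cdot 7 = 28$)
$A{\left(1 \left(5 + 2\right) \right)} + D v = \left(- \frac{5}{7} + \frac{1 \left(5 + 2\right)}{7}\right) + 9 \cdot 28 = \left(- \frac{5}{7} + \frac{1 \cdot 7}{7}\right) + 252 = \left(- \frac{5}{7} + \frac{1}{7} \cdot 7\right) + 252 = \left(- \frac{5}{7} + 1\right) + 252 = \frac{2}{7} + 252 = \frac{1766}{7}$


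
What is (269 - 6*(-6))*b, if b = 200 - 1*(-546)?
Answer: 227530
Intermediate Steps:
b = 746 (b = 200 + 546 = 746)
(269 - 6*(-6))*b = (269 - 6*(-6))*746 = (269 - 1*(-36))*746 = (269 + 36)*746 = 305*746 = 227530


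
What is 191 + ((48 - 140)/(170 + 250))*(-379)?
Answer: 28772/105 ≈ 274.02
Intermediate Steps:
191 + ((48 - 140)/(170 + 250))*(-379) = 191 - 92/420*(-379) = 191 - 92*1/420*(-379) = 191 - 23/105*(-379) = 191 + 8717/105 = 28772/105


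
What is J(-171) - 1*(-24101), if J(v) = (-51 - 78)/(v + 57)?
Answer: 915881/38 ≈ 24102.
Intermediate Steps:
J(v) = -129/(57 + v)
J(-171) - 1*(-24101) = -129/(57 - 171) - 1*(-24101) = -129/(-114) + 24101 = -129*(-1/114) + 24101 = 43/38 + 24101 = 915881/38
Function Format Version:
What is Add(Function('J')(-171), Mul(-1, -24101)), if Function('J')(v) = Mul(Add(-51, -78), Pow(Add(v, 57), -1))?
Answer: Rational(915881, 38) ≈ 24102.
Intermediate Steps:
Function('J')(v) = Mul(-129, Pow(Add(57, v), -1))
Add(Function('J')(-171), Mul(-1, -24101)) = Add(Mul(-129, Pow(Add(57, -171), -1)), Mul(-1, -24101)) = Add(Mul(-129, Pow(-114, -1)), 24101) = Add(Mul(-129, Rational(-1, 114)), 24101) = Add(Rational(43, 38), 24101) = Rational(915881, 38)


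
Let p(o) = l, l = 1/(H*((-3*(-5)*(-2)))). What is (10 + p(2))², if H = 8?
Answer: 5755201/57600 ≈ 99.917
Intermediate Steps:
l = -1/240 (l = 1/(8*((-3*(-5)*(-2)))) = 1/(8*((15*(-2)))) = (⅛)/(-30) = (⅛)*(-1/30) = -1/240 ≈ -0.0041667)
p(o) = -1/240
(10 + p(2))² = (10 - 1/240)² = (2399/240)² = 5755201/57600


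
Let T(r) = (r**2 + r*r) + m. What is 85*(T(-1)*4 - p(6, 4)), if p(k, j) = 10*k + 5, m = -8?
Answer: -7565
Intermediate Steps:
T(r) = -8 + 2*r**2 (T(r) = (r**2 + r*r) - 8 = (r**2 + r**2) - 8 = 2*r**2 - 8 = -8 + 2*r**2)
p(k, j) = 5 + 10*k
85*(T(-1)*4 - p(6, 4)) = 85*((-8 + 2*(-1)**2)*4 - (5 + 10*6)) = 85*((-8 + 2*1)*4 - (5 + 60)) = 85*((-8 + 2)*4 - 1*65) = 85*(-6*4 - 65) = 85*(-24 - 65) = 85*(-89) = -7565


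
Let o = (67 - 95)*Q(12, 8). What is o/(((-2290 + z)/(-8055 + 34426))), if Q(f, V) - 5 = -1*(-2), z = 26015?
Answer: -5168716/23725 ≈ -217.86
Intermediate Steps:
Q(f, V) = 7 (Q(f, V) = 5 - 1*(-2) = 5 + 2 = 7)
o = -196 (o = (67 - 95)*7 = -28*7 = -196)
o/(((-2290 + z)/(-8055 + 34426))) = -196*(-8055 + 34426)/(-2290 + 26015) = -196/(23725/26371) = -196/(23725*(1/26371)) = -196/23725/26371 = -196*26371/23725 = -5168716/23725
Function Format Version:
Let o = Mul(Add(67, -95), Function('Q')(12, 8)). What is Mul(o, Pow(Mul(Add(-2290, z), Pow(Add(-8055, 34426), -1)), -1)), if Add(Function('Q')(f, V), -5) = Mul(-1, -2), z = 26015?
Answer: Rational(-5168716, 23725) ≈ -217.86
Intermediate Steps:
Function('Q')(f, V) = 7 (Function('Q')(f, V) = Add(5, Mul(-1, -2)) = Add(5, 2) = 7)
o = -196 (o = Mul(Add(67, -95), 7) = Mul(-28, 7) = -196)
Mul(o, Pow(Mul(Add(-2290, z), Pow(Add(-8055, 34426), -1)), -1)) = Mul(-196, Pow(Mul(Add(-2290, 26015), Pow(Add(-8055, 34426), -1)), -1)) = Mul(-196, Pow(Mul(23725, Pow(26371, -1)), -1)) = Mul(-196, Pow(Mul(23725, Rational(1, 26371)), -1)) = Mul(-196, Pow(Rational(23725, 26371), -1)) = Mul(-196, Rational(26371, 23725)) = Rational(-5168716, 23725)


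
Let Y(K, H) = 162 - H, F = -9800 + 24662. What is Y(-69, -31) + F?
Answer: 15055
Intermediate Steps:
F = 14862
Y(-69, -31) + F = (162 - 1*(-31)) + 14862 = (162 + 31) + 14862 = 193 + 14862 = 15055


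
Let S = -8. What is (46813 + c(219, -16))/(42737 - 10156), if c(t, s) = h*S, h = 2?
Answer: 46797/32581 ≈ 1.4363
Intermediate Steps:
c(t, s) = -16 (c(t, s) = 2*(-8) = -16)
(46813 + c(219, -16))/(42737 - 10156) = (46813 - 16)/(42737 - 10156) = 46797/32581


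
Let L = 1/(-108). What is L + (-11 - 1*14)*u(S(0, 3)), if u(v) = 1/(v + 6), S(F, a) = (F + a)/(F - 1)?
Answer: -901/108 ≈ -8.3426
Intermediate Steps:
S(F, a) = (F + a)/(-1 + F)
L = -1/108 ≈ -0.0092593
u(v) = 1/(6 + v)
L + (-11 - 1*14)*u(S(0, 3)) = -1/108 + (-11 - 1*14)/(6 + (0 + 3)/(-1 + 0)) = -1/108 + (-11 - 14)/(6 + 3/(-1)) = -1/108 - 25/(6 - 1*3) = -1/108 - 25/(6 - 3) = -1/108 - 25/3 = -901/108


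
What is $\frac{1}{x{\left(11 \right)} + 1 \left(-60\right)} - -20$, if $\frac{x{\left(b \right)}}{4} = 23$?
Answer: $\frac{641}{32} \approx 20.031$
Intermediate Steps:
$x{\left(b \right)} = 92$ ($x{\left(b \right)} = 4 \cdot 23 = 92$)
$\frac{1}{x{\left(11 \right)} + 1 \left(-60\right)} - -20 = \frac{1}{92 + 1 \left(-60\right)} - -20 = \frac{1}{92 - 60} + 20 = \frac{1}{32} + 20 = \frac{641}{32}$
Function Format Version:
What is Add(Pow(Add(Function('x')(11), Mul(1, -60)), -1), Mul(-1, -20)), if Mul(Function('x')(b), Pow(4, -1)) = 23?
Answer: Rational(641, 32) ≈ 20.031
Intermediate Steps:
Function('x')(b) = 92 (Function('x')(b) = Mul(4, 23) = 92)
Add(Pow(Add(Function('x')(11), Mul(1, -60)), -1), Mul(-1, -20)) = Add(Pow(Add(92, Mul(1, -60)), -1), Mul(-1, -20)) = Add(Pow(Add(92, -60), -1), 20) = Add(Pow(32, -1), 20) = Add(Rational(1, 32), 20) = Rational(641, 32)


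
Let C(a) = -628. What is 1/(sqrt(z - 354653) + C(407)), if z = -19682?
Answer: -628/768719 - 13*I*sqrt(2215)/768719 ≈ -0.00081694 - 0.00079591*I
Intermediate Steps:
1/(sqrt(z - 354653) + C(407)) = 1/(sqrt(-19682 - 354653) - 628) = 1/(sqrt(-374335) - 628) = 1/(13*I*sqrt(2215) - 628) = 1/(-628 + 13*I*sqrt(2215))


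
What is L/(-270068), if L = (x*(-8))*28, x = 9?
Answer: 504/67517 ≈ 0.0074648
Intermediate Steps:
L = -2016 (L = (9*(-8))*28 = -72*28 = -2016)
L/(-270068) = -2016/(-270068) = -2016*(-1/270068) = 504/67517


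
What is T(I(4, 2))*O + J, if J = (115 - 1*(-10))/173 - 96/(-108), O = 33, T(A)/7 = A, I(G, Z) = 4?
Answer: 1441177/1557 ≈ 925.61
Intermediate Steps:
T(A) = 7*A
J = 2509/1557 (J = (115 + 10)*(1/173) - 96*(-1/108) = 125*(1/173) + 8/9 = 125/173 + 8/9 = 2509/1557 ≈ 1.6114)
T(I(4, 2))*O + J = (7*4)*33 + 2509/1557 = 28*33 + 2509/1557 = 924 + 2509/1557 = 1441177/1557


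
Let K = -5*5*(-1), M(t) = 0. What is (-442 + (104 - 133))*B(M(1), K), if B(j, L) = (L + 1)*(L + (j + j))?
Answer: -306150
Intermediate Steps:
K = 25 (K = -25*(-1) = 25)
B(j, L) = (1 + L)*(L + 2*j)
(-442 + (104 - 133))*B(M(1), K) = (-442 + (104 - 133))*(25 + 25² + 2*0 + 2*25*0) = (-442 - 29)*(25 + 625 + 0 + 0) = -471*650 = -306150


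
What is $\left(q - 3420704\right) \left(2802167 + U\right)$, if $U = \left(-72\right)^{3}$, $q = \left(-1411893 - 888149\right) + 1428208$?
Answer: $-10426227106422$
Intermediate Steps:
$q = -871834$ ($q = -2300042 + 1428208 = -871834$)
$U = -373248$
$\left(q - 3420704\right) \left(2802167 + U\right) = \left(-871834 - 3420704\right) \left(2802167 - 373248\right) = \left(-4292538\right) 2428919 = -10426227106422$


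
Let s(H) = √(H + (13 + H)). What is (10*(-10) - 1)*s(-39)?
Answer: -101*I*√65 ≈ -814.29*I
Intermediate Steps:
s(H) = √(13 + 2*H)
(10*(-10) - 1)*s(-39) = (10*(-10) - 1)*√(13 + 2*(-39)) = (-100 - 1)*√(13 - 78) = -101*I*√65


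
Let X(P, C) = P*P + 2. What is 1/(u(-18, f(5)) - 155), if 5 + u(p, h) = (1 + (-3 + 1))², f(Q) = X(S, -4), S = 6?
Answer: -1/159 ≈ -0.0062893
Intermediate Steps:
X(P, C) = 2 + P² (X(P, C) = P² + 2 = 2 + P²)
f(Q) = 38 (f(Q) = 2 + 6² = 2 + 36 = 38)
u(p, h) = -4 (u(p, h) = -5 + (1 + (-3 + 1))² = -5 + (1 - 2)² = -5 + (-1)² = -5 + 1 = -4)
1/(u(-18, f(5)) - 155) = 1/(-4 - 155) = 1/(-159) = -1/159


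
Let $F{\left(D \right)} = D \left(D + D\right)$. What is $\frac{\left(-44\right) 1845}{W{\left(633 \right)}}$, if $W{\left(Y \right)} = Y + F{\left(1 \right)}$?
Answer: $- \frac{16236}{127} \approx -127.84$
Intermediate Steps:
$F{\left(D \right)} = 2 D^{2}$ ($F{\left(D \right)} = D 2 D = 2 D^{2}$)
$W{\left(Y \right)} = 2 + Y$ ($W{\left(Y \right)} = Y + 2 \cdot 1^{2} = Y + 2 \cdot 1 = Y + 2 = 2 + Y$)
$\frac{\left(-44\right) 1845}{W{\left(633 \right)}} = \frac{\left(-44\right) 1845}{2 + 633} = - \frac{81180}{635} = \left(-81180\right) \frac{1}{635} = - \frac{16236}{127}$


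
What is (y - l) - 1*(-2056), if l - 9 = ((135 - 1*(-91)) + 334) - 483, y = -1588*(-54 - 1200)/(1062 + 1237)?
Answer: 31198/11 ≈ 2836.2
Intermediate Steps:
y = 9528/11 (y = -1588/(2299/(-1254)) = -1588/(2299*(-1/1254)) = -1588/(-11/6) = -1588*(-6/11) = 9528/11 ≈ 866.18)
l = 86 (l = 9 + (((135 - 1*(-91)) + 334) - 483) = 9 + (((135 + 91) + 334) - 483) = 9 + ((226 + 334) - 483) = 9 + (560 - 483) = 9 + 77 = 86)
(y - l) - 1*(-2056) = (9528/11 - 1*86) - 1*(-2056) = (9528/11 - 86) + 2056 = 8582/11 + 2056 = 31198/11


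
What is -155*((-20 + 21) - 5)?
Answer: 620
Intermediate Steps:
-155*((-20 + 21) - 5) = -155*(1 - 5) = -155*(-4) = 620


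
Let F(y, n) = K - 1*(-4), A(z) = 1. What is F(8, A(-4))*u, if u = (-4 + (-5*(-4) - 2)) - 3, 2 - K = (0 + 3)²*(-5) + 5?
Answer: 506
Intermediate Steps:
K = 42 (K = 2 - ((0 + 3)²*(-5) + 5) = 2 - (3²*(-5) + 5) = 2 - (9*(-5) + 5) = 2 - (-45 + 5) = 2 - 1*(-40) = 2 + 40 = 42)
F(y, n) = 46 (F(y, n) = 42 - 1*(-4) = 42 + 4 = 46)
u = 11 (u = (-4 + (20 - 2)) - 3 = (-4 + 18) - 3 = 14 - 3 = 11)
F(8, A(-4))*u = 46*11 = 506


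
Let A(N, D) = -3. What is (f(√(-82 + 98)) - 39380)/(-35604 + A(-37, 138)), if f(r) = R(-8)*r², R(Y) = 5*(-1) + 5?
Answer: 3580/3237 ≈ 1.1060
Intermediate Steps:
R(Y) = 0 (R(Y) = -5 + 5 = 0)
f(r) = 0 (f(r) = 0*r² = 0)
(f(√(-82 + 98)) - 39380)/(-35604 + A(-37, 138)) = (0 - 39380)/(-35604 - 3) = -39380/(-35607) = -39380*(-1/35607) = 3580/3237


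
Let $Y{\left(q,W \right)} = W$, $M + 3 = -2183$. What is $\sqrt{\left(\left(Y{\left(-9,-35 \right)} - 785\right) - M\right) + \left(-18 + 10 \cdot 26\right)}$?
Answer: $2 \sqrt{402} \approx 40.1$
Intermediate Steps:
$M = -2186$ ($M = -3 - 2183 = -2186$)
$\sqrt{\left(\left(Y{\left(-9,-35 \right)} - 785\right) - M\right) + \left(-18 + 10 \cdot 26\right)} = \sqrt{\left(\left(-35 - 785\right) - -2186\right) + \left(-18 + 10 \cdot 26\right)} = \sqrt{\left(-820 + 2186\right) + \left(-18 + 260\right)} = \sqrt{1366 + 242} = \sqrt{1608} = 2 \sqrt{402}$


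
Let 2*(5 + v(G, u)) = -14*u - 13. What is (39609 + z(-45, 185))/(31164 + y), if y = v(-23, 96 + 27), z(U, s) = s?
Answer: 79588/60583 ≈ 1.3137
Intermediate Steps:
v(G, u) = -23/2 - 7*u (v(G, u) = -5 + (-14*u - 13)/2 = -5 + (-13 - 14*u)/2 = -5 + (-13/2 - 7*u) = -23/2 - 7*u)
y = -1745/2 (y = -23/2 - 7*(96 + 27) = -23/2 - 7*123 = -23/2 - 861 = -1745/2 ≈ -872.50)
(39609 + z(-45, 185))/(31164 + y) = (39609 + 185)/(31164 - 1745/2) = 39794/(60583/2) = 39794*(2/60583) = 79588/60583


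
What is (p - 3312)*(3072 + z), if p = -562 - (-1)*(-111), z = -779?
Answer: -9137605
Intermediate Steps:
p = -673 (p = -562 - 1*111 = -562 - 111 = -673)
(p - 3312)*(3072 + z) = (-673 - 3312)*(3072 - 779) = -3985*2293 = -9137605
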